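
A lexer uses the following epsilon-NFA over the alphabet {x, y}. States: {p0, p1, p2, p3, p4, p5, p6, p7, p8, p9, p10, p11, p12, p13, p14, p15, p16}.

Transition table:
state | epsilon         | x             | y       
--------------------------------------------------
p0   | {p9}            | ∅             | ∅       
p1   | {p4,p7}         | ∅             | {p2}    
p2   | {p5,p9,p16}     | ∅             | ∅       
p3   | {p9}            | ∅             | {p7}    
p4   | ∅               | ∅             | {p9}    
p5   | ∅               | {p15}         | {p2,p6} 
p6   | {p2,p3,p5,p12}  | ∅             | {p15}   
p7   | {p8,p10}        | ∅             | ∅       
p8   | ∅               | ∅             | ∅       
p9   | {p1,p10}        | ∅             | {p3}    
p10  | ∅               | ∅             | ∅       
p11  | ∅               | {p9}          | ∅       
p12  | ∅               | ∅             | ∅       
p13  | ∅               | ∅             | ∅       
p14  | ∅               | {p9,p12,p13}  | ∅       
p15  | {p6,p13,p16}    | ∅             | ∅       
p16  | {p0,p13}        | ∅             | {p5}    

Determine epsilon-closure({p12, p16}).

{p0, p1, p4, p7, p8, p9, p10, p12, p13, p16}

Start with {p12, p16}.
From p16 via epsilon: add p0, p13.
From p0 via epsilon: add p9.
From p9 via epsilon: add p1, p10.
From p1 via epsilon: add p4, p7.
From p7 via epsilon: add p8.
No new states can be added; the closed set is {p0, p1, p4, p7, p8, p9, p10, p12, p13, p16}.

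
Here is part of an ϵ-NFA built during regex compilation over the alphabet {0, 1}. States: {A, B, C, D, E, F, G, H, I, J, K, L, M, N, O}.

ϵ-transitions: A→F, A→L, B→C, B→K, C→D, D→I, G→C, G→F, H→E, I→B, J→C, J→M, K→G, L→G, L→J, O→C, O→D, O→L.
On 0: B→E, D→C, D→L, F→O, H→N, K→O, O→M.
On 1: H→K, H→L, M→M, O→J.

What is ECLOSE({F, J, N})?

Start with {F, J, N}.
From J via ϵ: add C, M.
From C via ϵ: add D.
From D via ϵ: add I.
From I via ϵ: add B.
From B via ϵ: add K.
From K via ϵ: add G.
No new states can be added; the closed set is {B, C, D, F, G, I, J, K, M, N}.

{B, C, D, F, G, I, J, K, M, N}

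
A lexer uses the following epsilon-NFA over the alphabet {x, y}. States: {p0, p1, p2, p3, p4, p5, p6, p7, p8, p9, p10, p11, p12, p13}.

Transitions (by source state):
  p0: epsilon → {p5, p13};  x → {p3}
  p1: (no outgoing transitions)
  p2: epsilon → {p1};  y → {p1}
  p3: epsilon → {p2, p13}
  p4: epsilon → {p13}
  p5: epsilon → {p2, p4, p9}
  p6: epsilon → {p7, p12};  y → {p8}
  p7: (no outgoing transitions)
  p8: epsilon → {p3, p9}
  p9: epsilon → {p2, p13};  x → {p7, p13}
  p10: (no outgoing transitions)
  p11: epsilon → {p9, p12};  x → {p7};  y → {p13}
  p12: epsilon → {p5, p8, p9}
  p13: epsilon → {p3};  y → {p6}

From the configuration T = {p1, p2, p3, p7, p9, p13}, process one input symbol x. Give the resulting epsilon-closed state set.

p9 on x → {p7, p13}.
No x-transition from p1, p2, p3, p7, p13.
Union after reading x: {p7, p13}.
Now take the epsilon-closure:
From p13 via epsilon: add p3.
From p3 via epsilon: add p2.
From p2 via epsilon: add p1.
No new states can be added; the closed set is {p1, p2, p3, p7, p13}.

{p1, p2, p3, p7, p13}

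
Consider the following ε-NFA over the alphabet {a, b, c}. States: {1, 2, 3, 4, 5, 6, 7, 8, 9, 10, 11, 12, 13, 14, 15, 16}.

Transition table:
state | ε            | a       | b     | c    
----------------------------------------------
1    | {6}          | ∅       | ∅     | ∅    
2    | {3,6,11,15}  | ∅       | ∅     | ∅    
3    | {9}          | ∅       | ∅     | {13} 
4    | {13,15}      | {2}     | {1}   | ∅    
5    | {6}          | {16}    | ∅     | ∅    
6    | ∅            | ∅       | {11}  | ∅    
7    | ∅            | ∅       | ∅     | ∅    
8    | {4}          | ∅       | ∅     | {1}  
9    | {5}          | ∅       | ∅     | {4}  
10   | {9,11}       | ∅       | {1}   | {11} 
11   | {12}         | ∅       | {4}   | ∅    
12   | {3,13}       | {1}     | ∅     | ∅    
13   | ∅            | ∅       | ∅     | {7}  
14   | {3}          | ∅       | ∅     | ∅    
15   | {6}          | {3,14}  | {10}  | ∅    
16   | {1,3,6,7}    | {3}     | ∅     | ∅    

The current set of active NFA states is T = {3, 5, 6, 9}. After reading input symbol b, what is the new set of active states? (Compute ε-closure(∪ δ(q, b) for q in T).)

6 on b → {11}.
No b-transition from 3, 5, 9.
Union after reading b: {11}.
Now take the ε-closure:
From 11 via ε: add 12.
From 12 via ε: add 3, 13.
From 3 via ε: add 9.
From 9 via ε: add 5.
From 5 via ε: add 6.
No new states can be added; the closed set is {3, 5, 6, 9, 11, 12, 13}.

{3, 5, 6, 9, 11, 12, 13}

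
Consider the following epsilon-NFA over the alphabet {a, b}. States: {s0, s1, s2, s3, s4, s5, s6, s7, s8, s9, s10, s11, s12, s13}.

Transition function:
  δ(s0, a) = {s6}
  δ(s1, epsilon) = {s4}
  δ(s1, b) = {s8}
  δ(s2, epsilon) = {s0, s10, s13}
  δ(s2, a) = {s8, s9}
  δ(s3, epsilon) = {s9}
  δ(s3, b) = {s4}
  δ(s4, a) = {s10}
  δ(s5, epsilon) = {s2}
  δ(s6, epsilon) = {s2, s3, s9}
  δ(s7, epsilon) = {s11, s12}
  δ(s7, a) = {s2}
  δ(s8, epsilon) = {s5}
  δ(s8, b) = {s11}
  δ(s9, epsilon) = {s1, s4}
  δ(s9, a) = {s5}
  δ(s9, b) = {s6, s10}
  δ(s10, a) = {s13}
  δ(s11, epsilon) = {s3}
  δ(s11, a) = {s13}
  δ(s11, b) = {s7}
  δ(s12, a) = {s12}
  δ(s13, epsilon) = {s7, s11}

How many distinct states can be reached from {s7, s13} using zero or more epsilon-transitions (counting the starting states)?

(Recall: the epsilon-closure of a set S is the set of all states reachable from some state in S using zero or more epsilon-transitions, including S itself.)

8

Start with {s7, s13}.
From s7 via epsilon: add s11, s12.
From s11 via epsilon: add s3.
From s3 via epsilon: add s9.
From s9 via epsilon: add s1, s4.
epsilon-closure = {s1, s3, s4, s7, s9, s11, s12, s13}, which has 8 states.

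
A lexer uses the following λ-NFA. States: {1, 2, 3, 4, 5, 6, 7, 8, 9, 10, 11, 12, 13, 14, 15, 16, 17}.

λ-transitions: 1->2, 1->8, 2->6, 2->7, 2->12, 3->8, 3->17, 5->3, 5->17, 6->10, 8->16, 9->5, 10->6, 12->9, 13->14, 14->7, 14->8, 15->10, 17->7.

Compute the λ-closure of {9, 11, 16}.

{3, 5, 7, 8, 9, 11, 16, 17}

Start with {9, 11, 16}.
From 9 via λ: add 5.
From 5 via λ: add 3, 17.
From 3 via λ: add 8.
From 17 via λ: add 7.
No new states can be added; the closed set is {3, 5, 7, 8, 9, 11, 16, 17}.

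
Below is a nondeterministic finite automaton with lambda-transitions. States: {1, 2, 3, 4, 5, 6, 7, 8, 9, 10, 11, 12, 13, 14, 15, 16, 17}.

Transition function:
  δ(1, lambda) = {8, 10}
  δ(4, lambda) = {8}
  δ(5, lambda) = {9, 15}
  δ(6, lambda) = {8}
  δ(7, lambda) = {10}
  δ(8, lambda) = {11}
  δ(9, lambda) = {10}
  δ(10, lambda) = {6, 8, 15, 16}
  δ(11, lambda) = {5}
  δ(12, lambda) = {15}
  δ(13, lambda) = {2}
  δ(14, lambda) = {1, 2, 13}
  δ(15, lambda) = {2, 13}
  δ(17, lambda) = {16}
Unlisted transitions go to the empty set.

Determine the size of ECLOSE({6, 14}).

12

Start with {6, 14}.
From 6 via lambda: add 8.
From 14 via lambda: add 1, 2, 13.
From 1 via lambda: add 10.
From 8 via lambda: add 11.
From 10 via lambda: add 15, 16.
From 11 via lambda: add 5.
From 5 via lambda: add 9.
lambda-closure = {1, 2, 5, 6, 8, 9, 10, 11, 13, 14, 15, 16}, which has 12 states.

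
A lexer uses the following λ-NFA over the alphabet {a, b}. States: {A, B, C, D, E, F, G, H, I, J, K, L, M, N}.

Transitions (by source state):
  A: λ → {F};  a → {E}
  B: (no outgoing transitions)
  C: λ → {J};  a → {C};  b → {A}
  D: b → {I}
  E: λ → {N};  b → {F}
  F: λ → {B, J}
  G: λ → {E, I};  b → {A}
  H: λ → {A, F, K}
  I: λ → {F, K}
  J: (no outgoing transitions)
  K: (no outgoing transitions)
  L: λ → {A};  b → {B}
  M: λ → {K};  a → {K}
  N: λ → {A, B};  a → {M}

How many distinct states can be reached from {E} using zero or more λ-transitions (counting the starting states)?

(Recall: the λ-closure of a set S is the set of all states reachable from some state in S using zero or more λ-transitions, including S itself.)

6

Start with {E}.
From E via λ: add N.
From N via λ: add A, B.
From A via λ: add F.
From F via λ: add J.
λ-closure = {A, B, E, F, J, N}, which has 6 states.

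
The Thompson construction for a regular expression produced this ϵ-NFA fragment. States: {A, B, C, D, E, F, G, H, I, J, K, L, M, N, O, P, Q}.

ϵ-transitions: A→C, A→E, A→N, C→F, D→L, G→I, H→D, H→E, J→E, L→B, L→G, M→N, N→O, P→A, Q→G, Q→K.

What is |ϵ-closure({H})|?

Start with {H}.
From H via ϵ: add D, E.
From D via ϵ: add L.
From L via ϵ: add B, G.
From G via ϵ: add I.
ϵ-closure = {B, D, E, G, H, I, L}, which has 7 states.

7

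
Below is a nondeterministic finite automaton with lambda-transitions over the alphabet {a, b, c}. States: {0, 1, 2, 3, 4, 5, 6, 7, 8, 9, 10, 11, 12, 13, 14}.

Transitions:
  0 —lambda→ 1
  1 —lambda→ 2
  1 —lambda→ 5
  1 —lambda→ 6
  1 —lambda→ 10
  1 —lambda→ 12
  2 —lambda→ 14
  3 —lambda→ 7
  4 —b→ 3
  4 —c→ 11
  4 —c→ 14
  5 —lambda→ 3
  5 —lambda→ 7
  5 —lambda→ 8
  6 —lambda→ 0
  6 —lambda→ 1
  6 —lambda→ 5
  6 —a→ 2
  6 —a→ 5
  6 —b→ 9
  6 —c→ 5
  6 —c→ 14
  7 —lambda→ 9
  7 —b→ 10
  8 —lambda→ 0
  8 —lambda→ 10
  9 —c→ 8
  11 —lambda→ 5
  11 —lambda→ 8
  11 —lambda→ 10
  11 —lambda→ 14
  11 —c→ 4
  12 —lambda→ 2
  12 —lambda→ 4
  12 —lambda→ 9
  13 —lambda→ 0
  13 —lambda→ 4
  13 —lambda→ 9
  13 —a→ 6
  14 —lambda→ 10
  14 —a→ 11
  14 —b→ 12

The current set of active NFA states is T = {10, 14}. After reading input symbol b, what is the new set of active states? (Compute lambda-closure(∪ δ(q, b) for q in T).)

14 on b → {12}.
No b-transition from 10.
Union after reading b: {12}.
Now take the lambda-closure:
From 12 via lambda: add 2, 4, 9.
From 2 via lambda: add 14.
From 14 via lambda: add 10.
No new states can be added; the closed set is {2, 4, 9, 10, 12, 14}.

{2, 4, 9, 10, 12, 14}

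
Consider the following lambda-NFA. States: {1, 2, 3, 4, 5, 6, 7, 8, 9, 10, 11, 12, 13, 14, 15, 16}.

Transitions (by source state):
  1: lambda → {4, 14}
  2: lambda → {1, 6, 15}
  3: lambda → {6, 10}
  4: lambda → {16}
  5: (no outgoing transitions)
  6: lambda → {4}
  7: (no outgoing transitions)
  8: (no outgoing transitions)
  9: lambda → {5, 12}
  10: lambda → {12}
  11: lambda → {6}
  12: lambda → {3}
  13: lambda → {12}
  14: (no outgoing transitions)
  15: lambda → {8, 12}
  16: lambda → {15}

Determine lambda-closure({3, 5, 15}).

Start with {3, 5, 15}.
From 3 via lambda: add 6, 10.
From 15 via lambda: add 8, 12.
From 6 via lambda: add 4.
From 4 via lambda: add 16.
No new states can be added; the closed set is {3, 4, 5, 6, 8, 10, 12, 15, 16}.

{3, 4, 5, 6, 8, 10, 12, 15, 16}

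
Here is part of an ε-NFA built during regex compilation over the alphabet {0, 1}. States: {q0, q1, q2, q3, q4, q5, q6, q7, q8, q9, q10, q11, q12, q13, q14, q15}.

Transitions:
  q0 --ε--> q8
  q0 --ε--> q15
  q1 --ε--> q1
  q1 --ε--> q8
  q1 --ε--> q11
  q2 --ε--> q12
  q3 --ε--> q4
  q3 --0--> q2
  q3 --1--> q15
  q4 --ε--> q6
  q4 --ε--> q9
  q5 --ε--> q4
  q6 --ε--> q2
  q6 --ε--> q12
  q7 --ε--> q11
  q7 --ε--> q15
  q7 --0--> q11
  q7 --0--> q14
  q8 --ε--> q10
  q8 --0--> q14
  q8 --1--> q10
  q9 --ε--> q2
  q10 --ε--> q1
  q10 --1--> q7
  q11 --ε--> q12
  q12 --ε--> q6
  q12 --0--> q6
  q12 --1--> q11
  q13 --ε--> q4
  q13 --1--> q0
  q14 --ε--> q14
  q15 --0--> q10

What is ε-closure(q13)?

{q2, q4, q6, q9, q12, q13}

Start with {q13}.
From q13 via ε: add q4.
From q4 via ε: add q6, q9.
From q6 via ε: add q2, q12.
No new states can be added; the closed set is {q2, q4, q6, q9, q12, q13}.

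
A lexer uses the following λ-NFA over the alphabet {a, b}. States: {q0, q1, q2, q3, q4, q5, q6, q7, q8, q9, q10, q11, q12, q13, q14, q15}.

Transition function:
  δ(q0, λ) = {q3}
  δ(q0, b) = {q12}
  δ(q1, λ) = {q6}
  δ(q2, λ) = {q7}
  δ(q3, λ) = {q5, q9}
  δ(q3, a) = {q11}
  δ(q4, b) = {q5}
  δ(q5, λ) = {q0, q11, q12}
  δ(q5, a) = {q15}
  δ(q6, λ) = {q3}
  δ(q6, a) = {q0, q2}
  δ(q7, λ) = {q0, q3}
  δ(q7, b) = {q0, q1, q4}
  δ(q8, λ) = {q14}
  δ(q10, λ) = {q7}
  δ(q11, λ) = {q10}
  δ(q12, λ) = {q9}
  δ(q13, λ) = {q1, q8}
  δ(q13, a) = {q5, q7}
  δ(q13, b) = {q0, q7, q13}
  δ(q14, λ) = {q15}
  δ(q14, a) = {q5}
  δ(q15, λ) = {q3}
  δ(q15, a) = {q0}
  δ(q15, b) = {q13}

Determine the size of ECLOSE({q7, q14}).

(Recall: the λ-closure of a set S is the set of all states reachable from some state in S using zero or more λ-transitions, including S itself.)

10

Start with {q7, q14}.
From q7 via λ: add q0, q3.
From q14 via λ: add q15.
From q3 via λ: add q5, q9.
From q5 via λ: add q11, q12.
From q11 via λ: add q10.
λ-closure = {q0, q3, q5, q7, q9, q10, q11, q12, q14, q15}, which has 10 states.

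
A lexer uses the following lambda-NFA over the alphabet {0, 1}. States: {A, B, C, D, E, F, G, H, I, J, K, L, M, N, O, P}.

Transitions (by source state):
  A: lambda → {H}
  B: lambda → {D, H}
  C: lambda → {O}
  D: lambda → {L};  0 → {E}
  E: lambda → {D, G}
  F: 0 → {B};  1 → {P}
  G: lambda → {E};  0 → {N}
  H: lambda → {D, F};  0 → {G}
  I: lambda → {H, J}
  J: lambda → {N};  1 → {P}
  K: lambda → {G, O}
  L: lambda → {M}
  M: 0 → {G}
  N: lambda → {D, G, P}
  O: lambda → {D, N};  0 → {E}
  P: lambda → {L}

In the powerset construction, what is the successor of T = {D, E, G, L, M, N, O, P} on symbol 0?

{D, E, G, L, M, N, P}

D on 0 → {E}.
G on 0 → {N}.
M on 0 → {G}.
O on 0 → {E}.
No 0-transition from E, L, N, P.
Union after reading 0: {E, G, N}.
Now take the lambda-closure:
From E via lambda: add D.
From N via lambda: add P.
From D via lambda: add L.
From L via lambda: add M.
No new states can be added; the closed set is {D, E, G, L, M, N, P}.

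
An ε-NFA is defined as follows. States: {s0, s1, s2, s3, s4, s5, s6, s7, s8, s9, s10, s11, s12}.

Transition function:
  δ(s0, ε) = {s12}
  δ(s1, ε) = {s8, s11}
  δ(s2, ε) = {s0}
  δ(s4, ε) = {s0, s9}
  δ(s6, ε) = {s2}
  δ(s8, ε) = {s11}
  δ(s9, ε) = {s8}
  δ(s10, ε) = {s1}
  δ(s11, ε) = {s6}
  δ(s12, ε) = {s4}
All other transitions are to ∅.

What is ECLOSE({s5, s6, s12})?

{s0, s2, s4, s5, s6, s8, s9, s11, s12}

Start with {s5, s6, s12}.
From s6 via ε: add s2.
From s12 via ε: add s4.
From s2 via ε: add s0.
From s4 via ε: add s9.
From s9 via ε: add s8.
From s8 via ε: add s11.
No new states can be added; the closed set is {s0, s2, s4, s5, s6, s8, s9, s11, s12}.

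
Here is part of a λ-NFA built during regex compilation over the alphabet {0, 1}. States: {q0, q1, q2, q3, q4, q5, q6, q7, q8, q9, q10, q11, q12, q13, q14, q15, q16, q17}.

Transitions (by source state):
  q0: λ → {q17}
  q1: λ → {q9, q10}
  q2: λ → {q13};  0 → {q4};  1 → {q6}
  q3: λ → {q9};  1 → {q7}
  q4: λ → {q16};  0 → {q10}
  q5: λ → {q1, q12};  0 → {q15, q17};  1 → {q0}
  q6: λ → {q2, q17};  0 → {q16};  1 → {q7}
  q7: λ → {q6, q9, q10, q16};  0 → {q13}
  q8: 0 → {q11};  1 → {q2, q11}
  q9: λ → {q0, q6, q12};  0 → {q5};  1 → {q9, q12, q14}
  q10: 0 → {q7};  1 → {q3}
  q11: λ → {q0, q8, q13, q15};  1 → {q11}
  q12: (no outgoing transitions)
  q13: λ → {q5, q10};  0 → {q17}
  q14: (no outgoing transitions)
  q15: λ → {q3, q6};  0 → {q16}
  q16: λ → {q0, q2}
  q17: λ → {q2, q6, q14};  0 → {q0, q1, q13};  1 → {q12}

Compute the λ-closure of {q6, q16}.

Start with {q6, q16}.
From q6 via λ: add q2, q17.
From q16 via λ: add q0.
From q2 via λ: add q13.
From q17 via λ: add q14.
From q13 via λ: add q5, q10.
From q5 via λ: add q1, q12.
From q1 via λ: add q9.
No new states can be added; the closed set is {q0, q1, q2, q5, q6, q9, q10, q12, q13, q14, q16, q17}.

{q0, q1, q2, q5, q6, q9, q10, q12, q13, q14, q16, q17}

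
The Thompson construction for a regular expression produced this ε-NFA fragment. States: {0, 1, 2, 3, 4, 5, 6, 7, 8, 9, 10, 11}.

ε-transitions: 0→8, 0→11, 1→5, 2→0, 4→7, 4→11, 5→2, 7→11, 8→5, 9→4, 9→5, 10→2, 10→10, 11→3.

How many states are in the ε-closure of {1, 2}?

Start with {1, 2}.
From 1 via ε: add 5.
From 2 via ε: add 0.
From 0 via ε: add 8, 11.
From 11 via ε: add 3.
ε-closure = {0, 1, 2, 3, 5, 8, 11}, which has 7 states.

7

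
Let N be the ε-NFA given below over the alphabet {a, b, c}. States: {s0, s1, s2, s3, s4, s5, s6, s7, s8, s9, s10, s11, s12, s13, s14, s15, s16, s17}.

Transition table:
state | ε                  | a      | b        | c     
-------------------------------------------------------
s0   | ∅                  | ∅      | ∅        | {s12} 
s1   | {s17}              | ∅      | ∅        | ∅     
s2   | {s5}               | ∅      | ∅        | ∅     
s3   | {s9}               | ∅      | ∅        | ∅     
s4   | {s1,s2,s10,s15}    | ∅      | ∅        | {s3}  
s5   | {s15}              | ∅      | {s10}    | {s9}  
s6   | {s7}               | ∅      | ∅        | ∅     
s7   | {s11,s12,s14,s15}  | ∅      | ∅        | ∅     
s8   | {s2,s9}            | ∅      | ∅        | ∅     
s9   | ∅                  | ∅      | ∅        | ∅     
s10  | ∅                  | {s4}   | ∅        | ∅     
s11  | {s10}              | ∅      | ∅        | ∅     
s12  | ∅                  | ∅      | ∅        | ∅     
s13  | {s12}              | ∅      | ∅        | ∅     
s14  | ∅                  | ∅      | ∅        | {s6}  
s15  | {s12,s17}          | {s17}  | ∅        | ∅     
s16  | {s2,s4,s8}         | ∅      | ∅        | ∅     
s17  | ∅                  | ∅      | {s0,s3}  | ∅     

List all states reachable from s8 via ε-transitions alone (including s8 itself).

Start with {s8}.
From s8 via ε: add s2, s9.
From s2 via ε: add s5.
From s5 via ε: add s15.
From s15 via ε: add s12, s17.
No new states can be added; the closed set is {s2, s5, s8, s9, s12, s15, s17}.

{s2, s5, s8, s9, s12, s15, s17}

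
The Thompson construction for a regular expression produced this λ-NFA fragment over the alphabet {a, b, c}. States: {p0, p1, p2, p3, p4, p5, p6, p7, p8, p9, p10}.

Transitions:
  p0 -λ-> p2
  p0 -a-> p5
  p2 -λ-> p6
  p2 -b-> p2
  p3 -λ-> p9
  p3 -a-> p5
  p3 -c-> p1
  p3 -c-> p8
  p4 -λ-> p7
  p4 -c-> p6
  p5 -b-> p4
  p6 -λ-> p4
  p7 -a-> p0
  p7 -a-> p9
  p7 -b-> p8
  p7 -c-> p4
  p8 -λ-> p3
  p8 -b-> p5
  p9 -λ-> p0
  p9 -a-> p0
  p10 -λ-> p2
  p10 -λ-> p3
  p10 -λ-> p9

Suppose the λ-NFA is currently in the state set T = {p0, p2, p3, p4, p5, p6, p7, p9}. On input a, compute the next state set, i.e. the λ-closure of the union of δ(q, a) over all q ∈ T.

p0 on a → {p5}.
p3 on a → {p5}.
p7 on a → {p0, p9}.
p9 on a → {p0}.
No a-transition from p2, p4, p5, p6.
Union after reading a: {p0, p5, p9}.
Now take the λ-closure:
From p0 via λ: add p2.
From p2 via λ: add p6.
From p6 via λ: add p4.
From p4 via λ: add p7.
No new states can be added; the closed set is {p0, p2, p4, p5, p6, p7, p9}.

{p0, p2, p4, p5, p6, p7, p9}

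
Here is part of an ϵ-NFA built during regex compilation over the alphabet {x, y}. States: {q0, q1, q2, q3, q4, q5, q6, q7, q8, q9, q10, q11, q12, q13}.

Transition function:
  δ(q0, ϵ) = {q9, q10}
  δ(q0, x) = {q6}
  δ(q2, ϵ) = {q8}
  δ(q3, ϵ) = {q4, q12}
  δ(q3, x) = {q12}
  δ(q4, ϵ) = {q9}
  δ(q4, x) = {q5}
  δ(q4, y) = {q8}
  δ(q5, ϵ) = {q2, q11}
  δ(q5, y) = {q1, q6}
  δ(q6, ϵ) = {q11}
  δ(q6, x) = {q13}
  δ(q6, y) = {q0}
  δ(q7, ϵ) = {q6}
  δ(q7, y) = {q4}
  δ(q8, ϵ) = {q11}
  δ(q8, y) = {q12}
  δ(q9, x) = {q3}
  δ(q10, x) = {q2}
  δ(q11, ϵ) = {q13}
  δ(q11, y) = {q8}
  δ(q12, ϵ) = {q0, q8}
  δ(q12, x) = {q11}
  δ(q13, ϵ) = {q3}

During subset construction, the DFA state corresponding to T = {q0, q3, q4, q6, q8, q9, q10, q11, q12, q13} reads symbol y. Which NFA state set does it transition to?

{q0, q3, q4, q8, q9, q10, q11, q12, q13}

q4 on y → {q8}.
q6 on y → {q0}.
q8 on y → {q12}.
q11 on y → {q8}.
No y-transition from q0, q3, q9, q10, q12, q13.
Union after reading y: {q0, q8, q12}.
Now take the ϵ-closure:
From q0 via ϵ: add q9, q10.
From q8 via ϵ: add q11.
From q11 via ϵ: add q13.
From q13 via ϵ: add q3.
From q3 via ϵ: add q4.
No new states can be added; the closed set is {q0, q3, q4, q8, q9, q10, q11, q12, q13}.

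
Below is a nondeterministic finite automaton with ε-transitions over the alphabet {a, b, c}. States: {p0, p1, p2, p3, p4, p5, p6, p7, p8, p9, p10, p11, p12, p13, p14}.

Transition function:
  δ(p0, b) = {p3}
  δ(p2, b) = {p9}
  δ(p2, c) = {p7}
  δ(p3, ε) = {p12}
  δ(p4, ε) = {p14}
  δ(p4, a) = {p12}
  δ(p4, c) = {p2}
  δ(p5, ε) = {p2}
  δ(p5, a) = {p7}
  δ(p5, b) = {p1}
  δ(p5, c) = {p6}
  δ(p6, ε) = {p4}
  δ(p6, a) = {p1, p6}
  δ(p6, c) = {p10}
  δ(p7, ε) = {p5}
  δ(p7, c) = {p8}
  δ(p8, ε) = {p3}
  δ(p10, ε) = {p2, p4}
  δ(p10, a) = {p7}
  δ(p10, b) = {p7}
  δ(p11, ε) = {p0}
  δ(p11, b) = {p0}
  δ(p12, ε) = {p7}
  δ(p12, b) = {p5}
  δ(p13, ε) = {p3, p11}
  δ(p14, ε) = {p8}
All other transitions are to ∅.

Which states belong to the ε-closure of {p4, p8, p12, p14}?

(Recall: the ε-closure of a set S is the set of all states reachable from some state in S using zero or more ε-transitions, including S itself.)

{p2, p3, p4, p5, p7, p8, p12, p14}

Start with {p4, p8, p12, p14}.
From p8 via ε: add p3.
From p12 via ε: add p7.
From p7 via ε: add p5.
From p5 via ε: add p2.
No new states can be added; the closed set is {p2, p3, p4, p5, p7, p8, p12, p14}.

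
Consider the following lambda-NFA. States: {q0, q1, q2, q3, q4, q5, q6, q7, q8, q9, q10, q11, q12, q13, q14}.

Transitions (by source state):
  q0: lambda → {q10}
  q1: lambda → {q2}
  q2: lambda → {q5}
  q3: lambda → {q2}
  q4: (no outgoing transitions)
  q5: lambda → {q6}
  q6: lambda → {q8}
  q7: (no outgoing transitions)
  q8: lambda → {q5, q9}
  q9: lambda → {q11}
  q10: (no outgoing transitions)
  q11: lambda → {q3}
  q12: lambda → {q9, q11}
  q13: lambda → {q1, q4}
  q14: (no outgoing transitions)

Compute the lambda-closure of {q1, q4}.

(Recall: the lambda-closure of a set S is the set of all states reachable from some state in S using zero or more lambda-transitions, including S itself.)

{q1, q2, q3, q4, q5, q6, q8, q9, q11}

Start with {q1, q4}.
From q1 via lambda: add q2.
From q2 via lambda: add q5.
From q5 via lambda: add q6.
From q6 via lambda: add q8.
From q8 via lambda: add q9.
From q9 via lambda: add q11.
From q11 via lambda: add q3.
No new states can be added; the closed set is {q1, q2, q3, q4, q5, q6, q8, q9, q11}.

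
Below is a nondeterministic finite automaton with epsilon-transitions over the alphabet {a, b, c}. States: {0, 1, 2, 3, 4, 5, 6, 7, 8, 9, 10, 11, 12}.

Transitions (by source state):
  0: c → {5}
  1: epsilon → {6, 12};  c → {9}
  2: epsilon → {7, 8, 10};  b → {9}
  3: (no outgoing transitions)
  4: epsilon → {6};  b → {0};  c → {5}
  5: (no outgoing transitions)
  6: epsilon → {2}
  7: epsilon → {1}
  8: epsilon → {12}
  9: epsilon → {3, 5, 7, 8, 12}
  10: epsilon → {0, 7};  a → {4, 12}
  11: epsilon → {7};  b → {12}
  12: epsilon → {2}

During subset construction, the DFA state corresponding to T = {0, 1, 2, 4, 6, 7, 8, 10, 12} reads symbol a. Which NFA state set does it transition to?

10 on a → {4, 12}.
No a-transition from 0, 1, 2, 4, 6, 7, 8, 12.
Union after reading a: {4, 12}.
Now take the epsilon-closure:
From 4 via epsilon: add 6.
From 12 via epsilon: add 2.
From 2 via epsilon: add 7, 8, 10.
From 7 via epsilon: add 1.
From 10 via epsilon: add 0.
No new states can be added; the closed set is {0, 1, 2, 4, 6, 7, 8, 10, 12}.

{0, 1, 2, 4, 6, 7, 8, 10, 12}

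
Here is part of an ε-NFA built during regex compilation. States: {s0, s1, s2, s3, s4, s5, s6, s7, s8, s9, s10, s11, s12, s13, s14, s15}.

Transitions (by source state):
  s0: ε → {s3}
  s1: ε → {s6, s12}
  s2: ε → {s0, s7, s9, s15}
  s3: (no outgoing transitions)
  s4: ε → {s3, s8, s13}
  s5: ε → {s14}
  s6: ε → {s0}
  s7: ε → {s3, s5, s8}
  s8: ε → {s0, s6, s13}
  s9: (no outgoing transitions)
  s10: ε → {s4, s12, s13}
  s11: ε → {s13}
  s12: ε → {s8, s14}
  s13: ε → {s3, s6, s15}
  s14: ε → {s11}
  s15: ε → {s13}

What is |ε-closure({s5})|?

8

Start with {s5}.
From s5 via ε: add s14.
From s14 via ε: add s11.
From s11 via ε: add s13.
From s13 via ε: add s3, s6, s15.
From s6 via ε: add s0.
ε-closure = {s0, s3, s5, s6, s11, s13, s14, s15}, which has 8 states.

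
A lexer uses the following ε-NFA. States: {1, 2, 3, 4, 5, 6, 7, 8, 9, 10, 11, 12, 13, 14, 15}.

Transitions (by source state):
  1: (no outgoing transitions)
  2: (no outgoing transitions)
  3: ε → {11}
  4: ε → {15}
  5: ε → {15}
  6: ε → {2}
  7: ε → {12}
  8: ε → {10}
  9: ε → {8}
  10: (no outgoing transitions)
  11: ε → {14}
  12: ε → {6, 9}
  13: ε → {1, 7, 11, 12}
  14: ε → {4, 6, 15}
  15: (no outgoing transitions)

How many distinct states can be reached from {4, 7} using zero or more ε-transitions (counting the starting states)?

9

Start with {4, 7}.
From 4 via ε: add 15.
From 7 via ε: add 12.
From 12 via ε: add 6, 9.
From 6 via ε: add 2.
From 9 via ε: add 8.
From 8 via ε: add 10.
ε-closure = {2, 4, 6, 7, 8, 9, 10, 12, 15}, which has 9 states.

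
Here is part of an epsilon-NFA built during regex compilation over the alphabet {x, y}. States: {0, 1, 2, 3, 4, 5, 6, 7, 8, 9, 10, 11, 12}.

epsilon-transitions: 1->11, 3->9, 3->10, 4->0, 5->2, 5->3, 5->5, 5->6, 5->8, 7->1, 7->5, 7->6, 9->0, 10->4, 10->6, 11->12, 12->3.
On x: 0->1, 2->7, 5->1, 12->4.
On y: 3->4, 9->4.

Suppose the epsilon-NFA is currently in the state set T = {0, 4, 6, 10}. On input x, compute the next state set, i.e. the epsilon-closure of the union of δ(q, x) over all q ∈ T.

0 on x → {1}.
No x-transition from 4, 6, 10.
Union after reading x: {1}.
Now take the epsilon-closure:
From 1 via epsilon: add 11.
From 11 via epsilon: add 12.
From 12 via epsilon: add 3.
From 3 via epsilon: add 9, 10.
From 9 via epsilon: add 0.
From 10 via epsilon: add 4, 6.
No new states can be added; the closed set is {0, 1, 3, 4, 6, 9, 10, 11, 12}.

{0, 1, 3, 4, 6, 9, 10, 11, 12}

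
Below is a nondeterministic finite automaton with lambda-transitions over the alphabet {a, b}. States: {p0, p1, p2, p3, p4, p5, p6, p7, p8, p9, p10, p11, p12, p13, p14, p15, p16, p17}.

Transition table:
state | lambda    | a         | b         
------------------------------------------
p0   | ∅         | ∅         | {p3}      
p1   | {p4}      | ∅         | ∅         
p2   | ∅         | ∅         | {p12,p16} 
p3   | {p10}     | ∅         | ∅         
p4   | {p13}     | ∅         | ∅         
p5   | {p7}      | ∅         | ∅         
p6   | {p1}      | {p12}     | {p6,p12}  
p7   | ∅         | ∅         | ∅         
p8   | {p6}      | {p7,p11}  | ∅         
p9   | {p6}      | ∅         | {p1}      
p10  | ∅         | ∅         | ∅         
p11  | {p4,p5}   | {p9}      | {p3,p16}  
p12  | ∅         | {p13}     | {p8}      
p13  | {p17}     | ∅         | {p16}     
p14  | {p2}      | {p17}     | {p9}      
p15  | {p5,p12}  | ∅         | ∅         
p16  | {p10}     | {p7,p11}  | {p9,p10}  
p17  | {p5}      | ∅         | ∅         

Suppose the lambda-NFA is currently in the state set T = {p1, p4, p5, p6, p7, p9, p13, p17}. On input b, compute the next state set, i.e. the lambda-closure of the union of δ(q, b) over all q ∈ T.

p6 on b → {p6, p12}.
p9 on b → {p1}.
p13 on b → {p16}.
No b-transition from p1, p4, p5, p7, p17.
Union after reading b: {p1, p6, p12, p16}.
Now take the lambda-closure:
From p1 via lambda: add p4.
From p16 via lambda: add p10.
From p4 via lambda: add p13.
From p13 via lambda: add p17.
From p17 via lambda: add p5.
From p5 via lambda: add p7.
No new states can be added; the closed set is {p1, p4, p5, p6, p7, p10, p12, p13, p16, p17}.

{p1, p4, p5, p6, p7, p10, p12, p13, p16, p17}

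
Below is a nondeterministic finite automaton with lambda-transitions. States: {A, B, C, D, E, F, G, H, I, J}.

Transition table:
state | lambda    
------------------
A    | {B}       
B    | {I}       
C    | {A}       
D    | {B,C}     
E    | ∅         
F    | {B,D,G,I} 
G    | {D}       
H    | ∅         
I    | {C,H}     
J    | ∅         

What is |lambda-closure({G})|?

Start with {G}.
From G via lambda: add D.
From D via lambda: add B, C.
From B via lambda: add I.
From C via lambda: add A.
From I via lambda: add H.
lambda-closure = {A, B, C, D, G, H, I}, which has 7 states.

7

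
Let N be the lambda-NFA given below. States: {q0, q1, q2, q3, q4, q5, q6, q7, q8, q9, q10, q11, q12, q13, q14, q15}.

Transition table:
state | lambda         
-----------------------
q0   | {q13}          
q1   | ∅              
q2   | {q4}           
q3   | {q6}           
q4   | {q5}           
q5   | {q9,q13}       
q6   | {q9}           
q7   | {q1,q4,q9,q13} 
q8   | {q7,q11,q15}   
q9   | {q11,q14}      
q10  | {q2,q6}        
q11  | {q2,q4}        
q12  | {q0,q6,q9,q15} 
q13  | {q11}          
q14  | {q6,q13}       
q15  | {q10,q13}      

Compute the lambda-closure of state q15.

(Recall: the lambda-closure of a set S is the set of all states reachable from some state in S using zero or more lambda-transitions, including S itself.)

Start with {q15}.
From q15 via lambda: add q10, q13.
From q10 via lambda: add q2, q6.
From q13 via lambda: add q11.
From q2 via lambda: add q4.
From q6 via lambda: add q9.
From q4 via lambda: add q5.
From q9 via lambda: add q14.
No new states can be added; the closed set is {q2, q4, q5, q6, q9, q10, q11, q13, q14, q15}.

{q2, q4, q5, q6, q9, q10, q11, q13, q14, q15}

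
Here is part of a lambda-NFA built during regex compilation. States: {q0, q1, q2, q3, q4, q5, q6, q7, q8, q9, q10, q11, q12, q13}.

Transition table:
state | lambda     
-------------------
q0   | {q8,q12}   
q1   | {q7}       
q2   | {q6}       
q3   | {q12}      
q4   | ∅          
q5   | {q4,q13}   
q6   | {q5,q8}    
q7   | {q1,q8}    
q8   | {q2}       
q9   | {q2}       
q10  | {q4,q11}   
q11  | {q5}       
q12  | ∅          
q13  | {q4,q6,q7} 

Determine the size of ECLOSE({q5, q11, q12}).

Start with {q5, q11, q12}.
From q5 via lambda: add q4, q13.
From q13 via lambda: add q6, q7.
From q6 via lambda: add q8.
From q7 via lambda: add q1.
From q8 via lambda: add q2.
lambda-closure = {q1, q2, q4, q5, q6, q7, q8, q11, q12, q13}, which has 10 states.

10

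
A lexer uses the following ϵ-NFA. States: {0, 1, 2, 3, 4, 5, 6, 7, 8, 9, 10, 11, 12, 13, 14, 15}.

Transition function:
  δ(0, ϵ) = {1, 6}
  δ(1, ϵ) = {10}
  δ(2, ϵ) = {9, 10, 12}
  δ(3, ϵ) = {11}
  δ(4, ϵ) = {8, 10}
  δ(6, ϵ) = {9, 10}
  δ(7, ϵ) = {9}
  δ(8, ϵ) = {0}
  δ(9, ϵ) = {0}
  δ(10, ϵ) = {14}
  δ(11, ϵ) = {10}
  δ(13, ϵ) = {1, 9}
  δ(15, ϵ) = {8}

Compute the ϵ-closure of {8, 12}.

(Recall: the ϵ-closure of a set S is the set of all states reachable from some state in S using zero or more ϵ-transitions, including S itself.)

{0, 1, 6, 8, 9, 10, 12, 14}

Start with {8, 12}.
From 8 via ϵ: add 0.
From 0 via ϵ: add 1, 6.
From 1 via ϵ: add 10.
From 6 via ϵ: add 9.
From 10 via ϵ: add 14.
No new states can be added; the closed set is {0, 1, 6, 8, 9, 10, 12, 14}.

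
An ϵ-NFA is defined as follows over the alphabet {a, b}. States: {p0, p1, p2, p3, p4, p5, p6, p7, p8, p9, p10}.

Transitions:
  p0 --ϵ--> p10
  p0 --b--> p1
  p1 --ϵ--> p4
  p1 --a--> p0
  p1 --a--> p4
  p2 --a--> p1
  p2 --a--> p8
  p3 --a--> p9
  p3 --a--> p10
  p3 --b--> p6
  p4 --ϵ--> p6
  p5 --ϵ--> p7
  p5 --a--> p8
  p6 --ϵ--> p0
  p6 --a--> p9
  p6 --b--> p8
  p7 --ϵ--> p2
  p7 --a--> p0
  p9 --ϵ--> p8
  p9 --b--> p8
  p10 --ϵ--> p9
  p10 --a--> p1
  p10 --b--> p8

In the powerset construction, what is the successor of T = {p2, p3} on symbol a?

{p0, p1, p4, p6, p8, p9, p10}

p2 on a → {p1, p8}.
p3 on a → {p9, p10}.
Union after reading a: {p1, p8, p9, p10}.
Now take the ϵ-closure:
From p1 via ϵ: add p4.
From p4 via ϵ: add p6.
From p6 via ϵ: add p0.
No new states can be added; the closed set is {p0, p1, p4, p6, p8, p9, p10}.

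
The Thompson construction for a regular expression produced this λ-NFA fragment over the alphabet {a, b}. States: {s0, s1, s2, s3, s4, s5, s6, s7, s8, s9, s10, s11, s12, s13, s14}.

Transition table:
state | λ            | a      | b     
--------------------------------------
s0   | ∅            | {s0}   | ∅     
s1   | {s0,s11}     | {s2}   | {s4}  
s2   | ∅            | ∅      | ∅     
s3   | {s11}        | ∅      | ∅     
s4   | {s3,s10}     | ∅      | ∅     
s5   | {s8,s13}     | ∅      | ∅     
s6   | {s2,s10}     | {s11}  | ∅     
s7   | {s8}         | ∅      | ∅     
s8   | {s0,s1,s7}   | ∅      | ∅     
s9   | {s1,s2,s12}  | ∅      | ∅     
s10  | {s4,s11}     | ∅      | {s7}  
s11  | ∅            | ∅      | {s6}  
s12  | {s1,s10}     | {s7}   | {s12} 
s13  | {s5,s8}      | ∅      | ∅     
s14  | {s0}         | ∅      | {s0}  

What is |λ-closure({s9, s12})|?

Start with {s9, s12}.
From s9 via λ: add s1, s2.
From s12 via λ: add s10.
From s1 via λ: add s0, s11.
From s10 via λ: add s4.
From s4 via λ: add s3.
λ-closure = {s0, s1, s2, s3, s4, s9, s10, s11, s12}, which has 9 states.

9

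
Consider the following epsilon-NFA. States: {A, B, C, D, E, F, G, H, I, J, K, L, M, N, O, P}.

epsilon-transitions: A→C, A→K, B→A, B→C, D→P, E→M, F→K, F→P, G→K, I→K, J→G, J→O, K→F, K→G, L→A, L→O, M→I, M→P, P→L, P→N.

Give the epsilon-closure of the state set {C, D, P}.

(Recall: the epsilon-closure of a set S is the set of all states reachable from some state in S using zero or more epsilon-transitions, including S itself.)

{A, C, D, F, G, K, L, N, O, P}

Start with {C, D, P}.
From P via epsilon: add L, N.
From L via epsilon: add A, O.
From A via epsilon: add K.
From K via epsilon: add F, G.
No new states can be added; the closed set is {A, C, D, F, G, K, L, N, O, P}.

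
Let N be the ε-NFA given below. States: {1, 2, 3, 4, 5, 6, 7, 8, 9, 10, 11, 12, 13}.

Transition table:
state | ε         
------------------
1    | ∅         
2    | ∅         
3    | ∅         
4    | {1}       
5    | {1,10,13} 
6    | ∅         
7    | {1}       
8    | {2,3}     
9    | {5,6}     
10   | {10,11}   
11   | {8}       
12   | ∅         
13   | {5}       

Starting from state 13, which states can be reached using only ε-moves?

{1, 2, 3, 5, 8, 10, 11, 13}

Start with {13}.
From 13 via ε: add 5.
From 5 via ε: add 1, 10.
From 10 via ε: add 11.
From 11 via ε: add 8.
From 8 via ε: add 2, 3.
No new states can be added; the closed set is {1, 2, 3, 5, 8, 10, 11, 13}.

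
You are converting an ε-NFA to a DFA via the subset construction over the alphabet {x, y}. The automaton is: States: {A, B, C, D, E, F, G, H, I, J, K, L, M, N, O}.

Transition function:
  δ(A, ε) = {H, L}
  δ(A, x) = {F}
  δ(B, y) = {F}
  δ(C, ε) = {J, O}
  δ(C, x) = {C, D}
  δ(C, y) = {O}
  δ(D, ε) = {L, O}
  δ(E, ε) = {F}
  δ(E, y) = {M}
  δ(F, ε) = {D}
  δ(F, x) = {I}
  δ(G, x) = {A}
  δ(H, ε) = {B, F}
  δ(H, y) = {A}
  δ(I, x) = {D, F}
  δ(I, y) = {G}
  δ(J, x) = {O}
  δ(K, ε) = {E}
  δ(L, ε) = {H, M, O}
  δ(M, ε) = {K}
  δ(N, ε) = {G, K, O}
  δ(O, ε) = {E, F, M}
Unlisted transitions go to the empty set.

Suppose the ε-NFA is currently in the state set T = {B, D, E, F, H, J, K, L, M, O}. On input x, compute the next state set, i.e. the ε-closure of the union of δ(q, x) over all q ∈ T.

{B, D, E, F, H, I, K, L, M, O}

F on x → {I}.
J on x → {O}.
No x-transition from B, D, E, H, K, L, M, O.
Union after reading x: {I, O}.
Now take the ε-closure:
From O via ε: add E, F, M.
From F via ε: add D.
From M via ε: add K.
From D via ε: add L.
From L via ε: add H.
From H via ε: add B.
No new states can be added; the closed set is {B, D, E, F, H, I, K, L, M, O}.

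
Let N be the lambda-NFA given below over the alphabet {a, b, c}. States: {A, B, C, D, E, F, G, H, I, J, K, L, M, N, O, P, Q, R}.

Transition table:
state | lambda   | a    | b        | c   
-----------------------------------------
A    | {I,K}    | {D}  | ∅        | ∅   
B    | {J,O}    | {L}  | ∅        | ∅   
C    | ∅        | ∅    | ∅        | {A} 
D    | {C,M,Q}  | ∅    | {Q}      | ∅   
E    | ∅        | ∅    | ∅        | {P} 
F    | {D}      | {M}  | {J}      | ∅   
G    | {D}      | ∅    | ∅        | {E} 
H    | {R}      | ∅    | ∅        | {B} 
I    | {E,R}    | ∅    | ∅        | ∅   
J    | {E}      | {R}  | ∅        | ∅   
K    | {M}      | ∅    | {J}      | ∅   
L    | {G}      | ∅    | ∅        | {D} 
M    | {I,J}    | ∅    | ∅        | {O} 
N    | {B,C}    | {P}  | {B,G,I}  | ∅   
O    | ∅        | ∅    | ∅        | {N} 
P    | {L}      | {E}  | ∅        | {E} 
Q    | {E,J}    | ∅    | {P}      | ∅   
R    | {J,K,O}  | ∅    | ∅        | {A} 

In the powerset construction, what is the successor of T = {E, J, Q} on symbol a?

{E, I, J, K, M, O, R}

J on a → {R}.
No a-transition from E, Q.
Union after reading a: {R}.
Now take the lambda-closure:
From R via lambda: add J, K, O.
From J via lambda: add E.
From K via lambda: add M.
From M via lambda: add I.
No new states can be added; the closed set is {E, I, J, K, M, O, R}.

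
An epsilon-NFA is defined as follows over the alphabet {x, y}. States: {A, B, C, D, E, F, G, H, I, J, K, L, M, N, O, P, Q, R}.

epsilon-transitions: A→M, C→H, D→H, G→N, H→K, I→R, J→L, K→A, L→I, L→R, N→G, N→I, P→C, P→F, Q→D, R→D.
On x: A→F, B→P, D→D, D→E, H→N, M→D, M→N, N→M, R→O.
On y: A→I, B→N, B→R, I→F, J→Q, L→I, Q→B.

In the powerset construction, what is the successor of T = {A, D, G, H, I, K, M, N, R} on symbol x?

A on x → {F}.
D on x → {D, E}.
H on x → {N}.
M on x → {D, N}.
N on x → {M}.
R on x → {O}.
No x-transition from G, I, K.
Union after reading x: {D, E, F, M, N, O}.
Now take the epsilon-closure:
From D via epsilon: add H.
From N via epsilon: add G, I.
From H via epsilon: add K.
From I via epsilon: add R.
From K via epsilon: add A.
No new states can be added; the closed set is {A, D, E, F, G, H, I, K, M, N, O, R}.

{A, D, E, F, G, H, I, K, M, N, O, R}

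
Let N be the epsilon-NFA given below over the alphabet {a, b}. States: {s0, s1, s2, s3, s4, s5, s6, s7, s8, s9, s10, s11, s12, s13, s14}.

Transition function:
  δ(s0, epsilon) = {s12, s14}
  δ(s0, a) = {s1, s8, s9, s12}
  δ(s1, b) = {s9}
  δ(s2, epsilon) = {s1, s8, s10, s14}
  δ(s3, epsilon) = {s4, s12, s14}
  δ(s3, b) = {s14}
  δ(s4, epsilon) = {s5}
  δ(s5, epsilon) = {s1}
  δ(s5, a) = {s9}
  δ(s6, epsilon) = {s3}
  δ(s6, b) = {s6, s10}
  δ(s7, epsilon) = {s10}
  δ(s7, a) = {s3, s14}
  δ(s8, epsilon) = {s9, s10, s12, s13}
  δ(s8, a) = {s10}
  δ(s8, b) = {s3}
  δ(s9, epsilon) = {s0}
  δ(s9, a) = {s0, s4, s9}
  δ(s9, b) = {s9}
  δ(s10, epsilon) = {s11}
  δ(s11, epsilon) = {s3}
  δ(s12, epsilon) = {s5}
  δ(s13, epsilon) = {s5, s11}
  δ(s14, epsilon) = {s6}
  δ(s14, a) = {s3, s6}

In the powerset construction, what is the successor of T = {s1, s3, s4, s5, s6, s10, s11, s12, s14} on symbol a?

{s0, s1, s3, s4, s5, s6, s9, s12, s14}

s5 on a → {s9}.
s14 on a → {s3, s6}.
No a-transition from s1, s3, s4, s6, s10, s11, s12.
Union after reading a: {s3, s6, s9}.
Now take the epsilon-closure:
From s3 via epsilon: add s4, s12, s14.
From s9 via epsilon: add s0.
From s4 via epsilon: add s5.
From s5 via epsilon: add s1.
No new states can be added; the closed set is {s0, s1, s3, s4, s5, s6, s9, s12, s14}.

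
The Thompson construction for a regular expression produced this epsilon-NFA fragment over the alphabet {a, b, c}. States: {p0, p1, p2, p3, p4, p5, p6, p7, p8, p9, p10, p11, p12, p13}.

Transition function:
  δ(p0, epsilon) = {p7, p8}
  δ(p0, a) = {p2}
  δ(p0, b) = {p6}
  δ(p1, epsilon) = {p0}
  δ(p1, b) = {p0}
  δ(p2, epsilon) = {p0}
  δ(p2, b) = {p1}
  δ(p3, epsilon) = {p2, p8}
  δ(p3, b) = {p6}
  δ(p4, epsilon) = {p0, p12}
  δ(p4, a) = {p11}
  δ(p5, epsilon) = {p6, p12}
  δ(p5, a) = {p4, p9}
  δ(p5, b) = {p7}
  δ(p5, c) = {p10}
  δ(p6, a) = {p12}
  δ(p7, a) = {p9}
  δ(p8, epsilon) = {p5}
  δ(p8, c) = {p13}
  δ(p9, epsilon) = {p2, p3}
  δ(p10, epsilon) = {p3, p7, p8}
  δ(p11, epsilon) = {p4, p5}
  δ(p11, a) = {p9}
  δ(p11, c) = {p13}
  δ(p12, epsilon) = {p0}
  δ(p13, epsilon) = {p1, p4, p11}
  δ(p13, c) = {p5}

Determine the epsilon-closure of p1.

Start with {p1}.
From p1 via epsilon: add p0.
From p0 via epsilon: add p7, p8.
From p8 via epsilon: add p5.
From p5 via epsilon: add p6, p12.
No new states can be added; the closed set is {p0, p1, p5, p6, p7, p8, p12}.

{p0, p1, p5, p6, p7, p8, p12}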